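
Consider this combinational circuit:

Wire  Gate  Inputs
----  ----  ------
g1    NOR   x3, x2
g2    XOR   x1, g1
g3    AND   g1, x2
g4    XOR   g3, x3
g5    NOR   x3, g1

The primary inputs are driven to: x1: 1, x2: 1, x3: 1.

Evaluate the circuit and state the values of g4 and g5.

g4 = 1; g5 = 0

g1 = x3 NOR x2 = 1 NOR 1 = 0
g3 = g1 AND x2 = 0 AND 1 = 0
g4 = g3 XOR x3 = 0 XOR 1 = 1
g5 = x3 NOR g1 = 1 NOR 0 = 0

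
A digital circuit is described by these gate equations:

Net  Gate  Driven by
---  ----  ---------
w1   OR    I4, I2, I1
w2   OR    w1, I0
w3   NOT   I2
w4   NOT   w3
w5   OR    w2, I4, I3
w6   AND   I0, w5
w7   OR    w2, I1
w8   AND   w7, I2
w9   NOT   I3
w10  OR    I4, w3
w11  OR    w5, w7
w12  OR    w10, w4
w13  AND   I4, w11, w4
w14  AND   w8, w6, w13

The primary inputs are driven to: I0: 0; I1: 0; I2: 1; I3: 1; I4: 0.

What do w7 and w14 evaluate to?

w7 = 1, w14 = 0

w1 = I4 OR I2 OR I1 = 0 OR 1 OR 0 = 1
w2 = w1 OR I0 = 1 OR 0 = 1
w3 = NOT I2 = NOT 1 = 0
w4 = NOT w3 = NOT 0 = 1
w5 = w2 OR I4 OR I3 = 1 OR 0 OR 1 = 1
w6 = I0 AND w5 = 0 AND 1 = 0
w7 = w2 OR I1 = 1 OR 0 = 1
w8 = w7 AND I2 = 1 AND 1 = 1
w11 = w5 OR w7 = 1 OR 1 = 1
w13 = I4 AND w11 AND w4 = 0 AND 1 AND 1 = 0
w14 = w8 AND w6 AND w13 = 1 AND 0 AND 0 = 0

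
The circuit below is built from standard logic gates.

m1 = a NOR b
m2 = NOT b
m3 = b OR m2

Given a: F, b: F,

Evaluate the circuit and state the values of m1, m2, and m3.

m1 = T  m2 = T  m3 = T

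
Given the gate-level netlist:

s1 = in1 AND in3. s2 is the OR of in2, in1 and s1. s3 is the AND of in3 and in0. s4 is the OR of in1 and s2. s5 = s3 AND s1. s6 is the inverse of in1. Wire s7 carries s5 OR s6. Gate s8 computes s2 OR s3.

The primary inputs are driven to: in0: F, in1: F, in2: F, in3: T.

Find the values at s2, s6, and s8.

s1 = in1 AND in3 = F AND T = F
s2 = in2 OR in1 OR s1 = F OR F OR F = F
s3 = in3 AND in0 = T AND F = F
s6 = NOT in1 = NOT F = T
s8 = s2 OR s3 = F OR F = F

s2 = F  s6 = T  s8 = F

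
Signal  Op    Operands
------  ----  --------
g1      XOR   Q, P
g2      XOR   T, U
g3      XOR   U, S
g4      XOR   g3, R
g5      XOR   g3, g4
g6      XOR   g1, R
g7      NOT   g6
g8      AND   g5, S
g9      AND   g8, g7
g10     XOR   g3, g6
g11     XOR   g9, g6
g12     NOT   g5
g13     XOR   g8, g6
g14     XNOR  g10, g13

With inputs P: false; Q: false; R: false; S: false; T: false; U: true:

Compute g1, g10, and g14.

g1 = false; g10 = true; g14 = false

g1 = Q XOR P = false XOR false = false
g3 = U XOR S = true XOR false = true
g4 = g3 XOR R = true XOR false = true
g5 = g3 XOR g4 = true XOR true = false
g6 = g1 XOR R = false XOR false = false
g8 = g5 AND S = false AND false = false
g10 = g3 XOR g6 = true XOR false = true
g13 = g8 XOR g6 = false XOR false = false
g14 = g10 XNOR g13 = true XNOR false = false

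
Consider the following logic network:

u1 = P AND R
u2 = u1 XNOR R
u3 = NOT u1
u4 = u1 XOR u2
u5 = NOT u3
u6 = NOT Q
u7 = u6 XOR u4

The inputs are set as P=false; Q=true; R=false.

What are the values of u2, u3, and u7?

u1 = P AND R = false AND false = false
u2 = u1 XNOR R = false XNOR false = true
u3 = NOT u1 = NOT false = true
u4 = u1 XOR u2 = false XOR true = true
u6 = NOT Q = NOT true = false
u7 = u6 XOR u4 = false XOR true = true

u2 = true, u3 = true, u7 = true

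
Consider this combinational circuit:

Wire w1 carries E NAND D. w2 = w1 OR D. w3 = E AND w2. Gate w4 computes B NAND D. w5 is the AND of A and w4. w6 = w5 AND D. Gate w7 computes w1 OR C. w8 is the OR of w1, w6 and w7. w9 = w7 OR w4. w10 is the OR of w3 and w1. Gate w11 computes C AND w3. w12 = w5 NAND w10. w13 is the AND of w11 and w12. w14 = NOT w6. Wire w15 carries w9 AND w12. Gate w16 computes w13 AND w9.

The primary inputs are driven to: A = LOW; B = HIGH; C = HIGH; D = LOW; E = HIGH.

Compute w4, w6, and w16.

w4 = HIGH, w6 = LOW, w16 = HIGH

w1 = E NAND D = HIGH NAND LOW = HIGH
w2 = w1 OR D = HIGH OR LOW = HIGH
w3 = E AND w2 = HIGH AND HIGH = HIGH
w4 = B NAND D = HIGH NAND LOW = HIGH
w5 = A AND w4 = LOW AND HIGH = LOW
w6 = w5 AND D = LOW AND LOW = LOW
w7 = w1 OR C = HIGH OR HIGH = HIGH
w9 = w7 OR w4 = HIGH OR HIGH = HIGH
w10 = w3 OR w1 = HIGH OR HIGH = HIGH
w11 = C AND w3 = HIGH AND HIGH = HIGH
w12 = w5 NAND w10 = LOW NAND HIGH = HIGH
w13 = w11 AND w12 = HIGH AND HIGH = HIGH
w16 = w13 AND w9 = HIGH AND HIGH = HIGH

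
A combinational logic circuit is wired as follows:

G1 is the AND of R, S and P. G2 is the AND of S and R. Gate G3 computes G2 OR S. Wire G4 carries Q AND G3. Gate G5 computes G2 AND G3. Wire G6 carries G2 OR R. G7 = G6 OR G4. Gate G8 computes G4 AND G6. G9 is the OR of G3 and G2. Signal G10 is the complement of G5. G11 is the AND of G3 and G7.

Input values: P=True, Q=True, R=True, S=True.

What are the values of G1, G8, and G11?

G1 = True, G8 = True, G11 = True

G1 = R AND S AND P = True AND True AND True = True
G2 = S AND R = True AND True = True
G3 = G2 OR S = True OR True = True
G4 = Q AND G3 = True AND True = True
G6 = G2 OR R = True OR True = True
G7 = G6 OR G4 = True OR True = True
G8 = G4 AND G6 = True AND True = True
G11 = G3 AND G7 = True AND True = True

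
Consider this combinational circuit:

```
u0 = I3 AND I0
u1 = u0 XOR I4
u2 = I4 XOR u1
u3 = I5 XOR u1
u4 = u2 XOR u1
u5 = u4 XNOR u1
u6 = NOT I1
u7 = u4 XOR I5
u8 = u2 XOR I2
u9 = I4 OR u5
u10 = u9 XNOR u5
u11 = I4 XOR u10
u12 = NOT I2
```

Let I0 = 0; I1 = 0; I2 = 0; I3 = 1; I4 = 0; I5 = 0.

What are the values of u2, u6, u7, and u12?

u0 = I3 AND I0 = 1 AND 0 = 0
u1 = u0 XOR I4 = 0 XOR 0 = 0
u2 = I4 XOR u1 = 0 XOR 0 = 0
u4 = u2 XOR u1 = 0 XOR 0 = 0
u6 = NOT I1 = NOT 0 = 1
u7 = u4 XOR I5 = 0 XOR 0 = 0
u12 = NOT I2 = NOT 0 = 1

u2 = 0  u6 = 1  u7 = 0  u12 = 1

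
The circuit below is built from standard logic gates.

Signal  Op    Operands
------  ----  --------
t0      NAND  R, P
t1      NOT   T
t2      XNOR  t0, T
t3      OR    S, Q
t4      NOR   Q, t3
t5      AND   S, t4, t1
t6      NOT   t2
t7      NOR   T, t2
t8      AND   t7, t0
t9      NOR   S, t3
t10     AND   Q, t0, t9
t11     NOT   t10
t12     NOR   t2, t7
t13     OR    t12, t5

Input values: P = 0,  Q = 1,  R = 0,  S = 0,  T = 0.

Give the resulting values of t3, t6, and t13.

t3 = 1, t6 = 1, t13 = 0

t0 = R NAND P = 0 NAND 0 = 1
t1 = NOT T = NOT 0 = 1
t2 = t0 XNOR T = 1 XNOR 0 = 0
t3 = S OR Q = 0 OR 1 = 1
t4 = Q NOR t3 = 1 NOR 1 = 0
t5 = S AND t4 AND t1 = 0 AND 0 AND 1 = 0
t6 = NOT t2 = NOT 0 = 1
t7 = T NOR t2 = 0 NOR 0 = 1
t12 = t2 NOR t7 = 0 NOR 1 = 0
t13 = t12 OR t5 = 0 OR 0 = 0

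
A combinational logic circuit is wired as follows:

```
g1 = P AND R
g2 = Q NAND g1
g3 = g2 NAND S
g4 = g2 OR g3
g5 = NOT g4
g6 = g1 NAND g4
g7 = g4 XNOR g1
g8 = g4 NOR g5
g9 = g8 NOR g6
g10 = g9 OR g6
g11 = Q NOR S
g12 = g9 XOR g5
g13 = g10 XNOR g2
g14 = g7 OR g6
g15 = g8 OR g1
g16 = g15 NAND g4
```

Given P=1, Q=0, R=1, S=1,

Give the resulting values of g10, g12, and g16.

g1 = P AND R = 1 AND 1 = 1
g2 = Q NAND g1 = 0 NAND 1 = 1
g3 = g2 NAND S = 1 NAND 1 = 0
g4 = g2 OR g3 = 1 OR 0 = 1
g5 = NOT g4 = NOT 1 = 0
g6 = g1 NAND g4 = 1 NAND 1 = 0
g8 = g4 NOR g5 = 1 NOR 0 = 0
g9 = g8 NOR g6 = 0 NOR 0 = 1
g10 = g9 OR g6 = 1 OR 0 = 1
g12 = g9 XOR g5 = 1 XOR 0 = 1
g15 = g8 OR g1 = 0 OR 1 = 1
g16 = g15 NAND g4 = 1 NAND 1 = 0

g10 = 1  g12 = 1  g16 = 0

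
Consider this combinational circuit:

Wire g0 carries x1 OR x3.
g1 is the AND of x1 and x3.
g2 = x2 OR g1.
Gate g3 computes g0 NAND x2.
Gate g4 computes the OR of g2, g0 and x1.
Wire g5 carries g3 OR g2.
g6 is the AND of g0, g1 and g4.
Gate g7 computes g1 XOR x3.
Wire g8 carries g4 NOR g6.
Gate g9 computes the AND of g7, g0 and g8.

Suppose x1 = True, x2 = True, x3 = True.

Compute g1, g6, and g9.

g0 = x1 OR x3 = True OR True = True
g1 = x1 AND x3 = True AND True = True
g2 = x2 OR g1 = True OR True = True
g4 = g2 OR g0 OR x1 = True OR True OR True = True
g6 = g0 AND g1 AND g4 = True AND True AND True = True
g7 = g1 XOR x3 = True XOR True = False
g8 = g4 NOR g6 = True NOR True = False
g9 = g7 AND g0 AND g8 = False AND True AND False = False

g1 = True, g6 = True, g9 = False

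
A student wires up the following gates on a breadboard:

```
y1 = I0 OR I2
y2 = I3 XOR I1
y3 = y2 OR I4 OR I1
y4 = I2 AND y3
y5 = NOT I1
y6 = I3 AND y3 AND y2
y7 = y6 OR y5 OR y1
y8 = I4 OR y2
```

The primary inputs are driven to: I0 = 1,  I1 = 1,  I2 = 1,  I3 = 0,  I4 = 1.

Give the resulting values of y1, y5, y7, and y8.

y1 = 1, y5 = 0, y7 = 1, y8 = 1

y1 = I0 OR I2 = 1 OR 1 = 1
y2 = I3 XOR I1 = 0 XOR 1 = 1
y3 = y2 OR I4 OR I1 = 1 OR 1 OR 1 = 1
y5 = NOT I1 = NOT 1 = 0
y6 = I3 AND y3 AND y2 = 0 AND 1 AND 1 = 0
y7 = y6 OR y5 OR y1 = 0 OR 0 OR 1 = 1
y8 = I4 OR y2 = 1 OR 1 = 1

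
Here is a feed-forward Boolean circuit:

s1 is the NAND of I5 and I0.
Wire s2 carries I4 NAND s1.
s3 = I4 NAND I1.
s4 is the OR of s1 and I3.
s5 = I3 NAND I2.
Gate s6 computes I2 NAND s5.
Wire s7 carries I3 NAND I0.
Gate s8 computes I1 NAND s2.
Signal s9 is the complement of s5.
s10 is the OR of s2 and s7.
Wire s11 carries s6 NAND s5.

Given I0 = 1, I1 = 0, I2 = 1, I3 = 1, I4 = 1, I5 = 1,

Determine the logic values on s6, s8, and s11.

s1 = I5 NAND I0 = 1 NAND 1 = 0
s2 = I4 NAND s1 = 1 NAND 0 = 1
s5 = I3 NAND I2 = 1 NAND 1 = 0
s6 = I2 NAND s5 = 1 NAND 0 = 1
s8 = I1 NAND s2 = 0 NAND 1 = 1
s11 = s6 NAND s5 = 1 NAND 0 = 1

s6 = 1; s8 = 1; s11 = 1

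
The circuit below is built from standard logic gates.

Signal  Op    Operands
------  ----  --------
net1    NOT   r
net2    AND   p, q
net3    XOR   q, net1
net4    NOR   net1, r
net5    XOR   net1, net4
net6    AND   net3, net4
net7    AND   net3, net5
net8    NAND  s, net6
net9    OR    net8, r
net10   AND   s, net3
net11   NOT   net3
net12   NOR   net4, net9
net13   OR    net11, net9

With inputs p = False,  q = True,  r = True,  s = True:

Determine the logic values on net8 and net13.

net8 = True, net13 = True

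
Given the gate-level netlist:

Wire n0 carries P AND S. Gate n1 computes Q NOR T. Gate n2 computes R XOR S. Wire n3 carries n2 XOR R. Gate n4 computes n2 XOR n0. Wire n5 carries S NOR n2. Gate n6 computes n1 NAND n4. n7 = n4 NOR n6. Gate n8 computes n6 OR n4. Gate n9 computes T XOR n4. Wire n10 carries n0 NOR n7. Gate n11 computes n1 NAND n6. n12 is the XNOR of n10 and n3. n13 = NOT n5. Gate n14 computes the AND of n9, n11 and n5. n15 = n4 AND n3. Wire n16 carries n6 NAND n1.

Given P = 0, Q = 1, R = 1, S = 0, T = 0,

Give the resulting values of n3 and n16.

n3 = 0; n16 = 1

n0 = P AND S = 0 AND 0 = 0
n1 = Q NOR T = 1 NOR 0 = 0
n2 = R XOR S = 1 XOR 0 = 1
n3 = n2 XOR R = 1 XOR 1 = 0
n4 = n2 XOR n0 = 1 XOR 0 = 1
n6 = n1 NAND n4 = 0 NAND 1 = 1
n16 = n6 NAND n1 = 1 NAND 0 = 1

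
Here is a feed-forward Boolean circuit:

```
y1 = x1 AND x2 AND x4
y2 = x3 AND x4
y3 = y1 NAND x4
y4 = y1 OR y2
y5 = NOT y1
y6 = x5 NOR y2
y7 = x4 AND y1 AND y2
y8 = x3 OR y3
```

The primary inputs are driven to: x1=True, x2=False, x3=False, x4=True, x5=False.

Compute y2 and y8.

y1 = x1 AND x2 AND x4 = True AND False AND True = False
y2 = x3 AND x4 = False AND True = False
y3 = y1 NAND x4 = False NAND True = True
y8 = x3 OR y3 = False OR True = True

y2 = False  y8 = True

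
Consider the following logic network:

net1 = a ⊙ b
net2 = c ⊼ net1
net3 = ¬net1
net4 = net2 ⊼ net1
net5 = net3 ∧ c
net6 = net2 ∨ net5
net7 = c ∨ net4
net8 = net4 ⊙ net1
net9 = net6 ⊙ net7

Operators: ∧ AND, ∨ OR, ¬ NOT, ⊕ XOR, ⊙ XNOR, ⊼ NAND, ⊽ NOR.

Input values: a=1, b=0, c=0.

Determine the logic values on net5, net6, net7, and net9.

net1 = a XNOR b = 1 XNOR 0 = 0
net2 = c NAND net1 = 0 NAND 0 = 1
net3 = NOT net1 = NOT 0 = 1
net4 = net2 NAND net1 = 1 NAND 0 = 1
net5 = net3 AND c = 1 AND 0 = 0
net6 = net2 OR net5 = 1 OR 0 = 1
net7 = c OR net4 = 0 OR 1 = 1
net9 = net6 XNOR net7 = 1 XNOR 1 = 1

net5 = 0, net6 = 1, net7 = 1, net9 = 1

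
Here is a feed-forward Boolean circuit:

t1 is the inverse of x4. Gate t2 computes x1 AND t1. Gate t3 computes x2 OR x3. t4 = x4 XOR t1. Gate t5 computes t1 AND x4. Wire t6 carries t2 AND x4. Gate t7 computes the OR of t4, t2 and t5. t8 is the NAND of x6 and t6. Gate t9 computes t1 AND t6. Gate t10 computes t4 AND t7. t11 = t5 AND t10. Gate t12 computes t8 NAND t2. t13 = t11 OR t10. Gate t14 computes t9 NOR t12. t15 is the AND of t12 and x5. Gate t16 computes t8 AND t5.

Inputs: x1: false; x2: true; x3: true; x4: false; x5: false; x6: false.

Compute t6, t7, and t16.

t6 = false, t7 = true, t16 = false

t1 = NOT x4 = NOT false = true
t2 = x1 AND t1 = false AND true = false
t4 = x4 XOR t1 = false XOR true = true
t5 = t1 AND x4 = true AND false = false
t6 = t2 AND x4 = false AND false = false
t7 = t4 OR t2 OR t5 = true OR false OR false = true
t8 = x6 NAND t6 = false NAND false = true
t16 = t8 AND t5 = true AND false = false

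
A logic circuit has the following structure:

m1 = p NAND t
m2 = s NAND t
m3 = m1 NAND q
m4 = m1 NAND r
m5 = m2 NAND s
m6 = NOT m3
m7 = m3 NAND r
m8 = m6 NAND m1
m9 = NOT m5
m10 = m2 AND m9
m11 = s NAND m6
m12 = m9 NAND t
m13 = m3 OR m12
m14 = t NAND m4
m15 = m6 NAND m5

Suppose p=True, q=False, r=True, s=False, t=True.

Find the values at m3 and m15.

m1 = p NAND t = True NAND True = False
m2 = s NAND t = False NAND True = True
m3 = m1 NAND q = False NAND False = True
m5 = m2 NAND s = True NAND False = True
m6 = NOT m3 = NOT True = False
m15 = m6 NAND m5 = False NAND True = True

m3 = True; m15 = True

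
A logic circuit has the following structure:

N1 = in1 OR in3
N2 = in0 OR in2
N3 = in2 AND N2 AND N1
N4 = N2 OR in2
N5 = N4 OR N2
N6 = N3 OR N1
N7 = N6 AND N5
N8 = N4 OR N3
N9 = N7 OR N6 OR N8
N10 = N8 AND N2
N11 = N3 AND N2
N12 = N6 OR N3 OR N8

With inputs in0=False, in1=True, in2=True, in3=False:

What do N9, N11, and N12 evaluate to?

N9 = True  N11 = True  N12 = True

N1 = in1 OR in3 = True OR False = True
N2 = in0 OR in2 = False OR True = True
N3 = in2 AND N2 AND N1 = True AND True AND True = True
N4 = N2 OR in2 = True OR True = True
N5 = N4 OR N2 = True OR True = True
N6 = N3 OR N1 = True OR True = True
N7 = N6 AND N5 = True AND True = True
N8 = N4 OR N3 = True OR True = True
N9 = N7 OR N6 OR N8 = True OR True OR True = True
N11 = N3 AND N2 = True AND True = True
N12 = N6 OR N3 OR N8 = True OR True OR True = True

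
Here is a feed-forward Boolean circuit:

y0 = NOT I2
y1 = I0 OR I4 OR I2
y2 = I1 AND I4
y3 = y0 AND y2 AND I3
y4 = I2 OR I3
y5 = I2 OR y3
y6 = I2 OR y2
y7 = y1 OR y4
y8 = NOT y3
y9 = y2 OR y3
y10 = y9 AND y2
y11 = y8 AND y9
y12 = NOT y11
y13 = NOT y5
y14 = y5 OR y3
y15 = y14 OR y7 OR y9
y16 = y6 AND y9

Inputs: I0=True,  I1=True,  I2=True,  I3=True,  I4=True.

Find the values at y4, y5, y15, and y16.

y4 = True; y5 = True; y15 = True; y16 = True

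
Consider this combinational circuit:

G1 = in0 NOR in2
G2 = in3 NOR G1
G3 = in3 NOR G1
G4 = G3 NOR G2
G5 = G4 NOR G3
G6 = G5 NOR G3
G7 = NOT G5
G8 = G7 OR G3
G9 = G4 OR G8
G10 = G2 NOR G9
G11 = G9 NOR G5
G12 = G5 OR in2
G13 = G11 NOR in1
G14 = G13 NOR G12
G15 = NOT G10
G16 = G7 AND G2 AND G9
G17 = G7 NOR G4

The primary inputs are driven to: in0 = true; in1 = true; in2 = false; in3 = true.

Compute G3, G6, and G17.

G3 = false, G6 = true, G17 = false

G1 = in0 NOR in2 = true NOR false = false
G2 = in3 NOR G1 = true NOR false = false
G3 = in3 NOR G1 = true NOR false = false
G4 = G3 NOR G2 = false NOR false = true
G5 = G4 NOR G3 = true NOR false = false
G6 = G5 NOR G3 = false NOR false = true
G7 = NOT G5 = NOT false = true
G17 = G7 NOR G4 = true NOR true = false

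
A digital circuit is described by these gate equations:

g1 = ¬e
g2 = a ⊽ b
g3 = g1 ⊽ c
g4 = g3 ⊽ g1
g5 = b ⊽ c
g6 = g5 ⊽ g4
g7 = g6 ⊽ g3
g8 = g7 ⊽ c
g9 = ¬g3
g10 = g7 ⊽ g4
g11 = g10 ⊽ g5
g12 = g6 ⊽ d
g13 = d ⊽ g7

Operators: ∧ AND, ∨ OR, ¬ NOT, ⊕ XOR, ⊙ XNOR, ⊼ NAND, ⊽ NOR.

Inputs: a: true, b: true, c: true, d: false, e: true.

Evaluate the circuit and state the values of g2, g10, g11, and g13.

g2 = false  g10 = false  g11 = true  g13 = false

g1 = NOT e = NOT true = false
g2 = a NOR b = true NOR true = false
g3 = g1 NOR c = false NOR true = false
g4 = g3 NOR g1 = false NOR false = true
g5 = b NOR c = true NOR true = false
g6 = g5 NOR g4 = false NOR true = false
g7 = g6 NOR g3 = false NOR false = true
g10 = g7 NOR g4 = true NOR true = false
g11 = g10 NOR g5 = false NOR false = true
g13 = d NOR g7 = false NOR true = false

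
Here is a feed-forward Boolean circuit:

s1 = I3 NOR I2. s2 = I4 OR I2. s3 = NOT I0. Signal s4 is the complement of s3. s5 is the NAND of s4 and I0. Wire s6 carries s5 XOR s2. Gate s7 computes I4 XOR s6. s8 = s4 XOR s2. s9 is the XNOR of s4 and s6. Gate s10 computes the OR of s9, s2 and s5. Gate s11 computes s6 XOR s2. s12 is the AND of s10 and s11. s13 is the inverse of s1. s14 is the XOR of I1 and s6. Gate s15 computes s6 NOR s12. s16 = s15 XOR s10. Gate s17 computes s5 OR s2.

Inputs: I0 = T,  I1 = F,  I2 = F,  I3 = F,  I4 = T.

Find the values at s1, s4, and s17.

s1 = I3 NOR I2 = F NOR F = T
s2 = I4 OR I2 = T OR F = T
s3 = NOT I0 = NOT T = F
s4 = NOT s3 = NOT F = T
s5 = s4 NAND I0 = T NAND T = F
s17 = s5 OR s2 = F OR T = T

s1 = T  s4 = T  s17 = T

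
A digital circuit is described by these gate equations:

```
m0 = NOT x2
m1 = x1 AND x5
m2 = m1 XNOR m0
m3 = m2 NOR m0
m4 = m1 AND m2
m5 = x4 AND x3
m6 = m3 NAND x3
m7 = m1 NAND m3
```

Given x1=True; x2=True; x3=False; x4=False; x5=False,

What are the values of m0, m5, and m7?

m0 = False, m5 = False, m7 = True

m0 = NOT x2 = NOT True = False
m1 = x1 AND x5 = True AND False = False
m2 = m1 XNOR m0 = False XNOR False = True
m3 = m2 NOR m0 = True NOR False = False
m5 = x4 AND x3 = False AND False = False
m7 = m1 NAND m3 = False NAND False = True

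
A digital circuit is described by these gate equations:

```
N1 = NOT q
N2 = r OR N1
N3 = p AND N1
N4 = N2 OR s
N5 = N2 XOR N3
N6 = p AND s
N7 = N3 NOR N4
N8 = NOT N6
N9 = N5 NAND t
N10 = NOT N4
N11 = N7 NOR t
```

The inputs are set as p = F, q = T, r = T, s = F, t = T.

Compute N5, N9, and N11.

N1 = NOT q = NOT T = F
N2 = r OR N1 = T OR F = T
N3 = p AND N1 = F AND F = F
N4 = N2 OR s = T OR F = T
N5 = N2 XOR N3 = T XOR F = T
N7 = N3 NOR N4 = F NOR T = F
N9 = N5 NAND t = T NAND T = F
N11 = N7 NOR t = F NOR T = F

N5 = T  N9 = F  N11 = F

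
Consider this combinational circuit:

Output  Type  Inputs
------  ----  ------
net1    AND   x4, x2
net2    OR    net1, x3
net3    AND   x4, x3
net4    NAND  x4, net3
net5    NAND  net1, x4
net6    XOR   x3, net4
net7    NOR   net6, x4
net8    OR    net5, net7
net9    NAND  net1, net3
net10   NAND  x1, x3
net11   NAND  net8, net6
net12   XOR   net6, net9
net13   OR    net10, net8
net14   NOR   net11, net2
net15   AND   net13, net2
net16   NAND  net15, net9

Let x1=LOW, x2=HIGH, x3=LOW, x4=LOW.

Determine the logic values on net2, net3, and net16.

net2 = LOW  net3 = LOW  net16 = HIGH

net1 = x4 AND x2 = LOW AND HIGH = LOW
net2 = net1 OR x3 = LOW OR LOW = LOW
net3 = x4 AND x3 = LOW AND LOW = LOW
net4 = x4 NAND net3 = LOW NAND LOW = HIGH
net5 = net1 NAND x4 = LOW NAND LOW = HIGH
net6 = x3 XOR net4 = LOW XOR HIGH = HIGH
net7 = net6 NOR x4 = HIGH NOR LOW = LOW
net8 = net5 OR net7 = HIGH OR LOW = HIGH
net9 = net1 NAND net3 = LOW NAND LOW = HIGH
net10 = x1 NAND x3 = LOW NAND LOW = HIGH
net13 = net10 OR net8 = HIGH OR HIGH = HIGH
net15 = net13 AND net2 = HIGH AND LOW = LOW
net16 = net15 NAND net9 = LOW NAND HIGH = HIGH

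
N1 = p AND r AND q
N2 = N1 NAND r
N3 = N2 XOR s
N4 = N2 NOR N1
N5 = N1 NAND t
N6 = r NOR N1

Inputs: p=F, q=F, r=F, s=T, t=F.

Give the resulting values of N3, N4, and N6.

N1 = p AND r AND q = F AND F AND F = F
N2 = N1 NAND r = F NAND F = T
N3 = N2 XOR s = T XOR T = F
N4 = N2 NOR N1 = T NOR F = F
N6 = r NOR N1 = F NOR F = T

N3 = F, N4 = F, N6 = T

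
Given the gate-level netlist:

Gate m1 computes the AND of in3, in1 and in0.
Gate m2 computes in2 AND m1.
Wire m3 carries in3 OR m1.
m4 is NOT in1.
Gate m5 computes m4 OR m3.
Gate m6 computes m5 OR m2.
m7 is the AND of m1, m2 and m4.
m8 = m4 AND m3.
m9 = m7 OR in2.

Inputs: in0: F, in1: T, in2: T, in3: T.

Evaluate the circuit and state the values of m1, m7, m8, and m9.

m1 = F, m7 = F, m8 = F, m9 = T

m1 = in3 AND in1 AND in0 = T AND T AND F = F
m2 = in2 AND m1 = T AND F = F
m3 = in3 OR m1 = T OR F = T
m4 = NOT in1 = NOT T = F
m7 = m1 AND m2 AND m4 = F AND F AND F = F
m8 = m4 AND m3 = F AND T = F
m9 = m7 OR in2 = F OR T = T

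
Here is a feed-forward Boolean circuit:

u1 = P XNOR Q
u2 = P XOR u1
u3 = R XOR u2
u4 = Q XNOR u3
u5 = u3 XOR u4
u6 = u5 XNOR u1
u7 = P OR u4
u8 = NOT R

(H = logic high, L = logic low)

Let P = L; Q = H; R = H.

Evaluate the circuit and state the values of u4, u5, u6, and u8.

u4 = H; u5 = L; u6 = H; u8 = L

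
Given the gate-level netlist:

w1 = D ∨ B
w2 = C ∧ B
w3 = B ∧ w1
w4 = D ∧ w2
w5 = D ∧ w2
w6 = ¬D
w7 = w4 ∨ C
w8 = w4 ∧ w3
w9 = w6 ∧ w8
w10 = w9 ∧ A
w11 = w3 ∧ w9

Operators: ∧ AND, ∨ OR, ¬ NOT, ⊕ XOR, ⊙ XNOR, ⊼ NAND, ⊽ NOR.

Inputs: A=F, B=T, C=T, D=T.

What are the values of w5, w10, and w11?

w5 = T; w10 = F; w11 = F

w1 = D OR B = T OR T = T
w2 = C AND B = T AND T = T
w3 = B AND w1 = T AND T = T
w4 = D AND w2 = T AND T = T
w5 = D AND w2 = T AND T = T
w6 = NOT D = NOT T = F
w8 = w4 AND w3 = T AND T = T
w9 = w6 AND w8 = F AND T = F
w10 = w9 AND A = F AND F = F
w11 = w3 AND w9 = T AND F = F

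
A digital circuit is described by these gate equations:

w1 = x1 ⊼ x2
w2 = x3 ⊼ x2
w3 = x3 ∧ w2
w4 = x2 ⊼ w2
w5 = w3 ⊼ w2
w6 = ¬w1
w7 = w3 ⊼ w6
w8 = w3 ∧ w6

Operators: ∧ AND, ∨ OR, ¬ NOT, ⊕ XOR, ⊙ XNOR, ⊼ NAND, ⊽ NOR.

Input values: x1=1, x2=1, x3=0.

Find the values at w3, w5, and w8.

w3 = 0  w5 = 1  w8 = 0

w1 = x1 NAND x2 = 1 NAND 1 = 0
w2 = x3 NAND x2 = 0 NAND 1 = 1
w3 = x3 AND w2 = 0 AND 1 = 0
w5 = w3 NAND w2 = 0 NAND 1 = 1
w6 = NOT w1 = NOT 0 = 1
w8 = w3 AND w6 = 0 AND 1 = 0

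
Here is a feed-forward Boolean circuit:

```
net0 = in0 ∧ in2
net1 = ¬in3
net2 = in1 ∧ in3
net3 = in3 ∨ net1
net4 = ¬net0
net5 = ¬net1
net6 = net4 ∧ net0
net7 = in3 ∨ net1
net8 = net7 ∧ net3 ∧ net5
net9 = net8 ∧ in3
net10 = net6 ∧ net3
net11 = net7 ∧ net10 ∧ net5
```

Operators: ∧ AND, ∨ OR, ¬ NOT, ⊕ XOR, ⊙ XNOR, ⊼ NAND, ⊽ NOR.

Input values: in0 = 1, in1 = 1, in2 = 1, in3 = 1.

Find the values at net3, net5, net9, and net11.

net3 = 1  net5 = 1  net9 = 1  net11 = 0

net0 = in0 AND in2 = 1 AND 1 = 1
net1 = NOT in3 = NOT 1 = 0
net3 = in3 OR net1 = 1 OR 0 = 1
net4 = NOT net0 = NOT 1 = 0
net5 = NOT net1 = NOT 0 = 1
net6 = net4 AND net0 = 0 AND 1 = 0
net7 = in3 OR net1 = 1 OR 0 = 1
net8 = net7 AND net3 AND net5 = 1 AND 1 AND 1 = 1
net9 = net8 AND in3 = 1 AND 1 = 1
net10 = net6 AND net3 = 0 AND 1 = 0
net11 = net7 AND net10 AND net5 = 1 AND 0 AND 1 = 0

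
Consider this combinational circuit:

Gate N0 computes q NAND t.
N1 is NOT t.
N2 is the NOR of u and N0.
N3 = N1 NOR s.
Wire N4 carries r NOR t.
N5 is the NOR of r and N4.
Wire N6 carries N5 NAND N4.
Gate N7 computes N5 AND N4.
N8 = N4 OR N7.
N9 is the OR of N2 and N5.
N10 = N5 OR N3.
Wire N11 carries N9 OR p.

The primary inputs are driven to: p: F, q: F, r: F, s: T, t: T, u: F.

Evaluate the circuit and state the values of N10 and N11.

N0 = q NAND t = F NAND T = T
N1 = NOT t = NOT T = F
N2 = u NOR N0 = F NOR T = F
N3 = N1 NOR s = F NOR T = F
N4 = r NOR t = F NOR T = F
N5 = r NOR N4 = F NOR F = T
N9 = N2 OR N5 = F OR T = T
N10 = N5 OR N3 = T OR F = T
N11 = N9 OR p = T OR F = T

N10 = T, N11 = T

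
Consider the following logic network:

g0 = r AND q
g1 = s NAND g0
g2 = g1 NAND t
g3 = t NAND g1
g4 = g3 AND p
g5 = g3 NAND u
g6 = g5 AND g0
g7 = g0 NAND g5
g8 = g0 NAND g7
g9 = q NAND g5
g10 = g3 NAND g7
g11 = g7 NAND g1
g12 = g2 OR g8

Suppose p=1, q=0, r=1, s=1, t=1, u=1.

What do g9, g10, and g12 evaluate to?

g9 = 1, g10 = 1, g12 = 1

g0 = r AND q = 1 AND 0 = 0
g1 = s NAND g0 = 1 NAND 0 = 1
g2 = g1 NAND t = 1 NAND 1 = 0
g3 = t NAND g1 = 1 NAND 1 = 0
g5 = g3 NAND u = 0 NAND 1 = 1
g7 = g0 NAND g5 = 0 NAND 1 = 1
g8 = g0 NAND g7 = 0 NAND 1 = 1
g9 = q NAND g5 = 0 NAND 1 = 1
g10 = g3 NAND g7 = 0 NAND 1 = 1
g12 = g2 OR g8 = 0 OR 1 = 1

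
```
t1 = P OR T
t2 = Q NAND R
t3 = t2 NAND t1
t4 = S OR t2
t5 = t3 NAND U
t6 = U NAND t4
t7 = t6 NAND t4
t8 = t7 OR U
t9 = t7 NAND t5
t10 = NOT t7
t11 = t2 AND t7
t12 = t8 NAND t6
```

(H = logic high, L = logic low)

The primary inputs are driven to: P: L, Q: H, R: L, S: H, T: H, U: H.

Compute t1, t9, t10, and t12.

t1 = P OR T = L OR H = H
t2 = Q NAND R = H NAND L = H
t3 = t2 NAND t1 = H NAND H = L
t4 = S OR t2 = H OR H = H
t5 = t3 NAND U = L NAND H = H
t6 = U NAND t4 = H NAND H = L
t7 = t6 NAND t4 = L NAND H = H
t8 = t7 OR U = H OR H = H
t9 = t7 NAND t5 = H NAND H = L
t10 = NOT t7 = NOT H = L
t12 = t8 NAND t6 = H NAND L = H

t1 = H  t9 = L  t10 = L  t12 = H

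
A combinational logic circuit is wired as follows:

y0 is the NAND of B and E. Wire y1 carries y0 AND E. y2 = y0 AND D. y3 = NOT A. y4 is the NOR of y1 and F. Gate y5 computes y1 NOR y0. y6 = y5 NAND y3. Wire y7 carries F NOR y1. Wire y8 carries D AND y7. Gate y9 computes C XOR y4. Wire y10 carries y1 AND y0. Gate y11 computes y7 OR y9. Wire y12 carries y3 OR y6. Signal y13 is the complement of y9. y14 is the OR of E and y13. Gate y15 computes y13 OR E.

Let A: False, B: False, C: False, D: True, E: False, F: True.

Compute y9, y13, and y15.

y0 = B NAND E = False NAND False = True
y1 = y0 AND E = True AND False = False
y4 = y1 NOR F = False NOR True = False
y9 = C XOR y4 = False XOR False = False
y13 = NOT y9 = NOT False = True
y15 = y13 OR E = True OR False = True

y9 = False; y13 = True; y15 = True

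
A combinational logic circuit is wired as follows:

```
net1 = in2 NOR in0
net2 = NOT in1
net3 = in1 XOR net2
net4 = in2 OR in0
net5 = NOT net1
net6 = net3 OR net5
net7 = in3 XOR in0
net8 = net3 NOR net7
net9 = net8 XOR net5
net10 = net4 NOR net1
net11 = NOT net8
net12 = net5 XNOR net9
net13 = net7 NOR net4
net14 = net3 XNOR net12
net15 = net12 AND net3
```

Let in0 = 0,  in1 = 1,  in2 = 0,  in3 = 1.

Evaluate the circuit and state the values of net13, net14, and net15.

net13 = 0, net14 = 1, net15 = 1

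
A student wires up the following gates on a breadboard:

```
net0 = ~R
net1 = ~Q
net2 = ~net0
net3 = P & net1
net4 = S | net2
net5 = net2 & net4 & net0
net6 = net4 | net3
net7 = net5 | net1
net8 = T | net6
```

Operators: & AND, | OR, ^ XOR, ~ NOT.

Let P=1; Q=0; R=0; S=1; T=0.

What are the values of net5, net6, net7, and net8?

net5 = 0  net6 = 1  net7 = 1  net8 = 1

net0 = NOT R = NOT 0 = 1
net1 = NOT Q = NOT 0 = 1
net2 = NOT net0 = NOT 1 = 0
net3 = P AND net1 = 1 AND 1 = 1
net4 = S OR net2 = 1 OR 0 = 1
net5 = net2 AND net4 AND net0 = 0 AND 1 AND 1 = 0
net6 = net4 OR net3 = 1 OR 1 = 1
net7 = net5 OR net1 = 0 OR 1 = 1
net8 = T OR net6 = 0 OR 1 = 1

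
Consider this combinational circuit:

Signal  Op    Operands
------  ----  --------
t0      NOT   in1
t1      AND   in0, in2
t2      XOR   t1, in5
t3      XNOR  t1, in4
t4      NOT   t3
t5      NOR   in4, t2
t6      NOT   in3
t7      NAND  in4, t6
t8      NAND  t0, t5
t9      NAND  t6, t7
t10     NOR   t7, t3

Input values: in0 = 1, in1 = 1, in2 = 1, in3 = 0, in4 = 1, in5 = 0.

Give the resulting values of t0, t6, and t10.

t0 = 0, t6 = 1, t10 = 0

t0 = NOT in1 = NOT 1 = 0
t1 = in0 AND in2 = 1 AND 1 = 1
t3 = t1 XNOR in4 = 1 XNOR 1 = 1
t6 = NOT in3 = NOT 0 = 1
t7 = in4 NAND t6 = 1 NAND 1 = 0
t10 = t7 NOR t3 = 0 NOR 1 = 0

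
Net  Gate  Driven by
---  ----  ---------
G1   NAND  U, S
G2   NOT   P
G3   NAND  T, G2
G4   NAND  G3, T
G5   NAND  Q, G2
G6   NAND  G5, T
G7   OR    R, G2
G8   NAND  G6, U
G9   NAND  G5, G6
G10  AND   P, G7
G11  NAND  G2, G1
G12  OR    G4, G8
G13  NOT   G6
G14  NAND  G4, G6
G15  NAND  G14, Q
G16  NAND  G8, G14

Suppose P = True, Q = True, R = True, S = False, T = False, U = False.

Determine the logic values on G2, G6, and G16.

G2 = False; G6 = True; G16 = True

G2 = NOT P = NOT True = False
G3 = T NAND G2 = False NAND False = True
G4 = G3 NAND T = True NAND False = True
G5 = Q NAND G2 = True NAND False = True
G6 = G5 NAND T = True NAND False = True
G8 = G6 NAND U = True NAND False = True
G14 = G4 NAND G6 = True NAND True = False
G16 = G8 NAND G14 = True NAND False = True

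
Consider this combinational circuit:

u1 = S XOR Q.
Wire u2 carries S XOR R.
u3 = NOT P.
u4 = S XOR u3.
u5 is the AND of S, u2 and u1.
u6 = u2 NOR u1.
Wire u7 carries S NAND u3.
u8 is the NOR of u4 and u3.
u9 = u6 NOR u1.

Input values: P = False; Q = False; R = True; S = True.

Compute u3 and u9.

u3 = True, u9 = False

u1 = S XOR Q = True XOR False = True
u2 = S XOR R = True XOR True = False
u3 = NOT P = NOT False = True
u6 = u2 NOR u1 = False NOR True = False
u9 = u6 NOR u1 = False NOR True = False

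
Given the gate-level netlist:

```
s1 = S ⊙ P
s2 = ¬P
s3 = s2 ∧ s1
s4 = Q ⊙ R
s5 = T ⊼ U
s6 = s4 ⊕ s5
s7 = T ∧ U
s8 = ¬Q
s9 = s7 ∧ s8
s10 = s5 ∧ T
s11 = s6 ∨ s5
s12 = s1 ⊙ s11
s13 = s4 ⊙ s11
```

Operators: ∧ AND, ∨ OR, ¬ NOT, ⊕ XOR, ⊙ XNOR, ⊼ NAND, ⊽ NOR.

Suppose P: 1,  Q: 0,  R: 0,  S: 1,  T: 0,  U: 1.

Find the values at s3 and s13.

s3 = 0, s13 = 1

s1 = S XNOR P = 1 XNOR 1 = 1
s2 = NOT P = NOT 1 = 0
s3 = s2 AND s1 = 0 AND 1 = 0
s4 = Q XNOR R = 0 XNOR 0 = 1
s5 = T NAND U = 0 NAND 1 = 1
s6 = s4 XOR s5 = 1 XOR 1 = 0
s11 = s6 OR s5 = 0 OR 1 = 1
s13 = s4 XNOR s11 = 1 XNOR 1 = 1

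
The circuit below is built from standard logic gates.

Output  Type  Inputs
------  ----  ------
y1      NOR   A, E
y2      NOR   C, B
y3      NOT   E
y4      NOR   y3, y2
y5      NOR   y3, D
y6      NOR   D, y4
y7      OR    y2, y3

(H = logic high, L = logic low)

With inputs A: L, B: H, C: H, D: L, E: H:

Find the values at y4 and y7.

y4 = H, y7 = L

y2 = C NOR B = H NOR H = L
y3 = NOT E = NOT H = L
y4 = y3 NOR y2 = L NOR L = H
y7 = y2 OR y3 = L OR L = L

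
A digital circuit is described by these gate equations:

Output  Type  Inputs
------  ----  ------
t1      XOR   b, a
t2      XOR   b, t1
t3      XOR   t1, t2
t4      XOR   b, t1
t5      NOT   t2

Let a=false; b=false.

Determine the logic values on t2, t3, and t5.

t2 = false; t3 = false; t5 = true

t1 = b XOR a = false XOR false = false
t2 = b XOR t1 = false XOR false = false
t3 = t1 XOR t2 = false XOR false = false
t5 = NOT t2 = NOT false = true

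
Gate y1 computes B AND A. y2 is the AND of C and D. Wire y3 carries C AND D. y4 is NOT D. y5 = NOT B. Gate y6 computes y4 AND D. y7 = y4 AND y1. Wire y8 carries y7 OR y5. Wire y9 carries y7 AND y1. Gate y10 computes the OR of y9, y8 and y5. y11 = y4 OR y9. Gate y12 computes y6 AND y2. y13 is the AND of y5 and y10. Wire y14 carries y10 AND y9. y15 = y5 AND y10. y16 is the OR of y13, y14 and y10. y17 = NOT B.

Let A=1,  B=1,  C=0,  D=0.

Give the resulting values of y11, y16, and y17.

y1 = B AND A = 1 AND 1 = 1
y4 = NOT D = NOT 0 = 1
y5 = NOT B = NOT 1 = 0
y7 = y4 AND y1 = 1 AND 1 = 1
y8 = y7 OR y5 = 1 OR 0 = 1
y9 = y7 AND y1 = 1 AND 1 = 1
y10 = y9 OR y8 OR y5 = 1 OR 1 OR 0 = 1
y11 = y4 OR y9 = 1 OR 1 = 1
y13 = y5 AND y10 = 0 AND 1 = 0
y14 = y10 AND y9 = 1 AND 1 = 1
y16 = y13 OR y14 OR y10 = 0 OR 1 OR 1 = 1
y17 = NOT B = NOT 1 = 0

y11 = 1, y16 = 1, y17 = 0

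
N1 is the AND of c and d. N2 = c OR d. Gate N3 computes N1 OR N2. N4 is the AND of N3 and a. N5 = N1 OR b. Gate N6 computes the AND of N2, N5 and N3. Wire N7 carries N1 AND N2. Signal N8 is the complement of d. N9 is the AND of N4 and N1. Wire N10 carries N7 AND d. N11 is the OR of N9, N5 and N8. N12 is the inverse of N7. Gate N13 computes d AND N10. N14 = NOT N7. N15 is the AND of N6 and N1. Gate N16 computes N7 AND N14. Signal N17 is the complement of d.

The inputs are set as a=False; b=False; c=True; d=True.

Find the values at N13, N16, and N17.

N1 = c AND d = True AND True = True
N2 = c OR d = True OR True = True
N7 = N1 AND N2 = True AND True = True
N10 = N7 AND d = True AND True = True
N13 = d AND N10 = True AND True = True
N14 = NOT N7 = NOT True = False
N16 = N7 AND N14 = True AND False = False
N17 = NOT d = NOT True = False

N13 = True, N16 = False, N17 = False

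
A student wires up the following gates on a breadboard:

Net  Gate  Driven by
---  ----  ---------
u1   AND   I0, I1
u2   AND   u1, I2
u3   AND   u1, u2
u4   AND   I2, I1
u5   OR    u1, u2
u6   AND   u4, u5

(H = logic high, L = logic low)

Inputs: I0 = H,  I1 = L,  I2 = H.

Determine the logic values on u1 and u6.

u1 = L, u6 = L

u1 = I0 AND I1 = H AND L = L
u2 = u1 AND I2 = L AND H = L
u4 = I2 AND I1 = H AND L = L
u5 = u1 OR u2 = L OR L = L
u6 = u4 AND u5 = L AND L = L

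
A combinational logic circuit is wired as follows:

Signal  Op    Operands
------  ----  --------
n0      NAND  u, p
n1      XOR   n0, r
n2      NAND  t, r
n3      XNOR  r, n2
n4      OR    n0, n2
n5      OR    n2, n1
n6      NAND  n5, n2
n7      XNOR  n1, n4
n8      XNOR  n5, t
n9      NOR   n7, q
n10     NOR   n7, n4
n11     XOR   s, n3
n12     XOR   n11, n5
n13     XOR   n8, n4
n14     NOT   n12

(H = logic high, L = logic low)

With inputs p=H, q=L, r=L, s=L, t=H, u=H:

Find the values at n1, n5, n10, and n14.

n0 = u NAND p = H NAND H = L
n1 = n0 XOR r = L XOR L = L
n2 = t NAND r = H NAND L = H
n3 = r XNOR n2 = L XNOR H = L
n4 = n0 OR n2 = L OR H = H
n5 = n2 OR n1 = H OR L = H
n7 = n1 XNOR n4 = L XNOR H = L
n10 = n7 NOR n4 = L NOR H = L
n11 = s XOR n3 = L XOR L = L
n12 = n11 XOR n5 = L XOR H = H
n14 = NOT n12 = NOT H = L

n1 = L, n5 = H, n10 = L, n14 = L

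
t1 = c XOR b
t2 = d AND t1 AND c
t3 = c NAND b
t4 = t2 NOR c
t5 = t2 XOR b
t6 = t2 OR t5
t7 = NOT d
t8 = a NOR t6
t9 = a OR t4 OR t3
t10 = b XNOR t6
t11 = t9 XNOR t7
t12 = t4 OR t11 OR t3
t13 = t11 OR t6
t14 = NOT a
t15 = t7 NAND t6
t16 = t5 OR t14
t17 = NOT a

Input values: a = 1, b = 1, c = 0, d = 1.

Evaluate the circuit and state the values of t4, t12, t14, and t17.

t4 = 1; t12 = 1; t14 = 0; t17 = 0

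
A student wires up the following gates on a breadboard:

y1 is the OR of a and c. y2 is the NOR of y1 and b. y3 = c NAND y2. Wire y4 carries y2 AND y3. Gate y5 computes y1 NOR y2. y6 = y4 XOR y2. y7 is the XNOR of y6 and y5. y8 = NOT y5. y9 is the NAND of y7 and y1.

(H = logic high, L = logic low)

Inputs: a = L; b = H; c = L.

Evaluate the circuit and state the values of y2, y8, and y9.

y2 = L, y8 = L, y9 = H

y1 = a OR c = L OR L = L
y2 = y1 NOR b = L NOR H = L
y3 = c NAND y2 = L NAND L = H
y4 = y2 AND y3 = L AND H = L
y5 = y1 NOR y2 = L NOR L = H
y6 = y4 XOR y2 = L XOR L = L
y7 = y6 XNOR y5 = L XNOR H = L
y8 = NOT y5 = NOT H = L
y9 = y7 NAND y1 = L NAND L = H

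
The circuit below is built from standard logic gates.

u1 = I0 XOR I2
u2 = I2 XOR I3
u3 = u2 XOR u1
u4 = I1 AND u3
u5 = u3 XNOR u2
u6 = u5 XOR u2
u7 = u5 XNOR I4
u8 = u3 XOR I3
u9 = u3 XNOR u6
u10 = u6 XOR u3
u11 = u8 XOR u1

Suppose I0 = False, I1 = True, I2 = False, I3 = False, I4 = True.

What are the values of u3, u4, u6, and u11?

u1 = I0 XOR I2 = False XOR False = False
u2 = I2 XOR I3 = False XOR False = False
u3 = u2 XOR u1 = False XOR False = False
u4 = I1 AND u3 = True AND False = False
u5 = u3 XNOR u2 = False XNOR False = True
u6 = u5 XOR u2 = True XOR False = True
u8 = u3 XOR I3 = False XOR False = False
u11 = u8 XOR u1 = False XOR False = False

u3 = False; u4 = False; u6 = True; u11 = False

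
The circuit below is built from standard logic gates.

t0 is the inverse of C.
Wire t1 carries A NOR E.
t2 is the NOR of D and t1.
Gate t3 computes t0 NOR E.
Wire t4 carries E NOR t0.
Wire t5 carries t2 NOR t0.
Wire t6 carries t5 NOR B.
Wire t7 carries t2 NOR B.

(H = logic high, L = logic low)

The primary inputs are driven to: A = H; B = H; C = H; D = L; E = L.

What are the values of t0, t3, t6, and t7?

t0 = NOT C = NOT H = L
t1 = A NOR E = H NOR L = L
t2 = D NOR t1 = L NOR L = H
t3 = t0 NOR E = L NOR L = H
t5 = t2 NOR t0 = H NOR L = L
t6 = t5 NOR B = L NOR H = L
t7 = t2 NOR B = H NOR H = L

t0 = L  t3 = H  t6 = L  t7 = L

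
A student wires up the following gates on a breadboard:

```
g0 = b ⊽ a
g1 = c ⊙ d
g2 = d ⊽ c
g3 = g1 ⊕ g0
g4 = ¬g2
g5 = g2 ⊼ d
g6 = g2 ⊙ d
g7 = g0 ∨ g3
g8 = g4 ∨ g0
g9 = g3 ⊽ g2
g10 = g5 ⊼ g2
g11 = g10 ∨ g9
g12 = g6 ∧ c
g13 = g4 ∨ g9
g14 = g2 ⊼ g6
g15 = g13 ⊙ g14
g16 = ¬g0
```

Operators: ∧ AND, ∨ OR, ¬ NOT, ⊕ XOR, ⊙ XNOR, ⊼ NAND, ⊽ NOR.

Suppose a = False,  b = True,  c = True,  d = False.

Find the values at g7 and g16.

g0 = b NOR a = True NOR False = False
g1 = c XNOR d = True XNOR False = False
g3 = g1 XOR g0 = False XOR False = False
g7 = g0 OR g3 = False OR False = False
g16 = NOT g0 = NOT False = True

g7 = False; g16 = True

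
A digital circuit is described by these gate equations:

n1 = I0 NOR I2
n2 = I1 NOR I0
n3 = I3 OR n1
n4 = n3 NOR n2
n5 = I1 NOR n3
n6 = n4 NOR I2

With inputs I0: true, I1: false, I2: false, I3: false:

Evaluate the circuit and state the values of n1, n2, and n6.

n1 = false; n2 = false; n6 = false

n1 = I0 NOR I2 = true NOR false = false
n2 = I1 NOR I0 = false NOR true = false
n3 = I3 OR n1 = false OR false = false
n4 = n3 NOR n2 = false NOR false = true
n6 = n4 NOR I2 = true NOR false = false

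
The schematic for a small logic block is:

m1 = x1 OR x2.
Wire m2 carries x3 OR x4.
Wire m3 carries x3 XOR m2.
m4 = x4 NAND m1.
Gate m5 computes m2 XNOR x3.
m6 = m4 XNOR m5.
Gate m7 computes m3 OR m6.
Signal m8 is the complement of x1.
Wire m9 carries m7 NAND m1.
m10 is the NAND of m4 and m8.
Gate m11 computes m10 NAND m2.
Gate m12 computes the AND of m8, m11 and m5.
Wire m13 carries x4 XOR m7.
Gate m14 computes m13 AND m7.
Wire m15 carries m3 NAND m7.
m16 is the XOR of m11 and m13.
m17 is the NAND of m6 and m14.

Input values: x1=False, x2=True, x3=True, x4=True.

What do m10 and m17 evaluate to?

m10 = True; m17 = True

m1 = x1 OR x2 = False OR True = True
m2 = x3 OR x4 = True OR True = True
m3 = x3 XOR m2 = True XOR True = False
m4 = x4 NAND m1 = True NAND True = False
m5 = m2 XNOR x3 = True XNOR True = True
m6 = m4 XNOR m5 = False XNOR True = False
m7 = m3 OR m6 = False OR False = False
m8 = NOT x1 = NOT False = True
m10 = m4 NAND m8 = False NAND True = True
m13 = x4 XOR m7 = True XOR False = True
m14 = m13 AND m7 = True AND False = False
m17 = m6 NAND m14 = False NAND False = True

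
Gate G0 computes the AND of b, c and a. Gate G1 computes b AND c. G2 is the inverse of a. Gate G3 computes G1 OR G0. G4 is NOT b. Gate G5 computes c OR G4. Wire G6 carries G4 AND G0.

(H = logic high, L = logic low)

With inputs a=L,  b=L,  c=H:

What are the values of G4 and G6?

G4 = H, G6 = L

G0 = b AND c AND a = L AND H AND L = L
G4 = NOT b = NOT L = H
G6 = G4 AND G0 = H AND L = L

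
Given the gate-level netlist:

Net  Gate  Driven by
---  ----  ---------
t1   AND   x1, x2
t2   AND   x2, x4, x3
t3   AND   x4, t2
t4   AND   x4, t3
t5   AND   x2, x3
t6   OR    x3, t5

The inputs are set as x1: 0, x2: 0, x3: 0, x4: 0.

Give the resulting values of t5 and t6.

t5 = 0, t6 = 0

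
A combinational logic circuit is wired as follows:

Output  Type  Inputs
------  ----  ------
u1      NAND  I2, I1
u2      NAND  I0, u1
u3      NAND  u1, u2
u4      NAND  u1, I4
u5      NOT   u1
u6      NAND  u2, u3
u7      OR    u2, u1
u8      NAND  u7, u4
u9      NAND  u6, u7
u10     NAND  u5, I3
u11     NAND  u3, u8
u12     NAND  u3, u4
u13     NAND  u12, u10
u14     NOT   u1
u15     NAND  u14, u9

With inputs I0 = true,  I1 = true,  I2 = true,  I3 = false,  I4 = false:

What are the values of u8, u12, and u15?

u1 = I2 NAND I1 = true NAND true = false
u2 = I0 NAND u1 = true NAND false = true
u3 = u1 NAND u2 = false NAND true = true
u4 = u1 NAND I4 = false NAND false = true
u6 = u2 NAND u3 = true NAND true = false
u7 = u2 OR u1 = true OR false = true
u8 = u7 NAND u4 = true NAND true = false
u9 = u6 NAND u7 = false NAND true = true
u12 = u3 NAND u4 = true NAND true = false
u14 = NOT u1 = NOT false = true
u15 = u14 NAND u9 = true NAND true = false

u8 = false; u12 = false; u15 = false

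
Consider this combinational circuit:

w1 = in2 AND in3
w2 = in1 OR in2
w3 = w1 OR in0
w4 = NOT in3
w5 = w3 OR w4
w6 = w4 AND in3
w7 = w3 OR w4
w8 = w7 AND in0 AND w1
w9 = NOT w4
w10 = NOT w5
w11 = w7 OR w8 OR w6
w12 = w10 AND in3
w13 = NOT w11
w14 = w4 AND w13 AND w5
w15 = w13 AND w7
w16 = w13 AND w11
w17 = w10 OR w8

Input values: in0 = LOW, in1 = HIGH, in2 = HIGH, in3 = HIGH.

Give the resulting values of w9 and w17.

w9 = HIGH, w17 = LOW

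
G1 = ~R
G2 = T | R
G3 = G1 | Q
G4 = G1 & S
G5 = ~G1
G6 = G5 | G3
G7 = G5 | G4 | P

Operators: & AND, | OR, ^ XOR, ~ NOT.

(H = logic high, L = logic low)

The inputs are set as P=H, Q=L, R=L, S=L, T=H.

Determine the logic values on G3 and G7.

G1 = NOT R = NOT L = H
G3 = G1 OR Q = H OR L = H
G4 = G1 AND S = H AND L = L
G5 = NOT G1 = NOT H = L
G7 = G5 OR G4 OR P = L OR L OR H = H

G3 = H  G7 = H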